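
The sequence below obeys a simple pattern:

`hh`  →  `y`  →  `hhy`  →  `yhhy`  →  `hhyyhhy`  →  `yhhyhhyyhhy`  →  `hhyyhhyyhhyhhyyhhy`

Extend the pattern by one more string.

yhhyhhyyhhyhhyyhhyyhhyhhyyhhy

From term 3 onward, concatenate the second-to-last term with the last: hh·y = hhy, y·hhy = yhhy, …
Continuing: yhhyhhyyhhy · hhyyhhyyhhyhhyyhhy gives term 8.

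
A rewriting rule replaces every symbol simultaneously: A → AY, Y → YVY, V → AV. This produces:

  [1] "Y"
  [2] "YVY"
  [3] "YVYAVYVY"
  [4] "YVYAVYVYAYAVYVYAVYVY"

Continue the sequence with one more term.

Rewriting the 20 symbols of YVYAVYVYAYAVYVYAVYVY one by one yields YVY AV YVY AY AV YVY AV YVY AY YVY AY AV YVY AV YVY AY AV YVY AV YVY; concatenated:

YVYAVYVYAYAVYVYAVYVYAYYVYAYAVYVYAVYVYAYAVYVYAVYVY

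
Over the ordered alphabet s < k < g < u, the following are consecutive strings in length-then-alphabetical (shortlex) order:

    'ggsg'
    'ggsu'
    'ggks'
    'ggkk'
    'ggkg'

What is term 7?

Advancing 2 positions from ggkg through ggkg → ggku reaches term 7.

gggs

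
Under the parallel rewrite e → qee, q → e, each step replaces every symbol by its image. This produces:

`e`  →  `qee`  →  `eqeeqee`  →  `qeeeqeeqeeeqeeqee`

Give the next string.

φ(qeeeqeeqeeeqeeqee) expands symbol-by-symbol to e qee qee qee e qee qee e qee qee qee e qee qee e qee qee; joining the 17 pieces gives the next term.

eqeeqeeqeeeqeeqeeeqeeqeeqeeeqeeqeeeqeeqee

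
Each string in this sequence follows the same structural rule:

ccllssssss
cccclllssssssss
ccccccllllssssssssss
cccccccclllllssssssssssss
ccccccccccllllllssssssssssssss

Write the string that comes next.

cccccccccccclllllllssssssssssssssss

The n-th term is 2n-2 c's then n l's then 2n+2 s's, where the shown terms are n = 2, 3, 4, 5, 6.
For the next term, n = 7, so the run lengths are 12, 7, 16.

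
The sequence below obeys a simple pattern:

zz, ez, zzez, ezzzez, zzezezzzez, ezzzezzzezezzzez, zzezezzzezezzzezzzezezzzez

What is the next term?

From term 3 onward, concatenate the second-to-last term with the last: zz·ez = zzez, ez·zzez = ezzzez, …
So term 8 is ezzzezzzezezzzez·zzezezzzezezzzezzzezezzzez.

ezzzezzzezezzzezzzezezzzezezzzezzzezezzzez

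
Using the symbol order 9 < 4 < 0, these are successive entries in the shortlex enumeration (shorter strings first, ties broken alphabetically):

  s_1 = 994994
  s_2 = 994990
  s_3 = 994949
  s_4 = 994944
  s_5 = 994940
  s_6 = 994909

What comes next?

The successor of 994909 increments the rightmost position that isn't already 0 and resets every position after it to 9.

994904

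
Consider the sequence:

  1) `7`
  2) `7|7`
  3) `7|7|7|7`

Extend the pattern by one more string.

Each string is two copies of the previous one joined by '|'.
So the next term is two copies of 7|7|7|7 with '|' between the halves.

7|7|7|7|7|7|7|7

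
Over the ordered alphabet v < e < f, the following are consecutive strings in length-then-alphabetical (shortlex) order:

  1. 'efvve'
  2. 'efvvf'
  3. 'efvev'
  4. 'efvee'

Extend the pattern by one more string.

The successor of efvee increments the rightmost position that isn't already f and resets every position after it to v.

efvef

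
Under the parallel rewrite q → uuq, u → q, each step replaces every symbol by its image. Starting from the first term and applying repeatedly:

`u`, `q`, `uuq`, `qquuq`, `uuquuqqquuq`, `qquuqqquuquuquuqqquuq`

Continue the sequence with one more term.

Rewriting the 21 symbols of qquuqqquuquuquuqqquuq one by one yields uuq uuq q q uuq uuq uuq q q uuq q q uuq q q uuq uuq uuq q q uuq; concatenated:

uuquuqqquuquuquuqqquuqqquuqqquuquuquuqqquuq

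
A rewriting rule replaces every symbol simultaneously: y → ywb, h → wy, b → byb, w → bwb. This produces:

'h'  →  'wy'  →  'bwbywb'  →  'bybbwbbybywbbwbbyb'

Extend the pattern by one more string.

bybywbbybbybbwbbybbybywbbybywbbwbbybbybbwbbybbybywbbyb

Replace each of the 18 characters of bybbwbbybywbbwbbyb in place — byb ywb byb byb bwb byb byb ywb byb ywb bwb byb byb bwb byb byb ywb byb — and concatenate.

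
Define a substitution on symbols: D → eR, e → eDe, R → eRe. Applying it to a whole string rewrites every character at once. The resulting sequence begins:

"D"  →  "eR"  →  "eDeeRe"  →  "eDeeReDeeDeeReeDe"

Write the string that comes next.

Applying the rule to each of the 17 symbols of eDeeReDeeDeeReeDe gives the pieces eDe eR eDe eDe eRe eDe eR eDe eDe eR eDe eDe eRe eDe eDe eR eDe, which concatenate to the answer.

eDeeReDeeDeeReeDeeReDeeDeeReDeeDeeReeDeeDeeReDe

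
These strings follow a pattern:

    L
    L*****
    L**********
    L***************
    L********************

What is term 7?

L******************************

Each term is the previous one with ***** appended.
From L********************, 2 further steps: L******************** → L************************* → (answer).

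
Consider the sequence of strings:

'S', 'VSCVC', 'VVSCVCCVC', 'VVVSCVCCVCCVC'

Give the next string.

s(k+1) = V·s(k)·CVC, so each term gains V as a prefix and CVC as a suffix.
Applying this once more to VVVSCVCCVCCVC:

VVVVSCVCCVCCVCCVC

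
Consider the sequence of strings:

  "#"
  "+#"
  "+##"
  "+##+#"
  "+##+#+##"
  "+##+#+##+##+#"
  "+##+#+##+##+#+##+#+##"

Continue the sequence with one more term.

From term 3 onward, concatenate the last term with the second-to-last: +#·# = +##, +##·+# = +##+#, …
So term 8 is +##+#+##+##+#+##+#+##·+##+#+##+##+#.

+##+#+##+##+#+##+#+##+##+#+##+##+#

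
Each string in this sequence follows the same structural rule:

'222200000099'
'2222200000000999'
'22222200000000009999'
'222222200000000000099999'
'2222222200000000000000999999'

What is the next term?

The n-th term is n+2 2's then 2n+2 0's then n 9's, where the shown terms are n = 2, 3, 4, 5, 6.
At n = 7 the blocks have lengths 9, 16, 7.

22222222200000000000000009999999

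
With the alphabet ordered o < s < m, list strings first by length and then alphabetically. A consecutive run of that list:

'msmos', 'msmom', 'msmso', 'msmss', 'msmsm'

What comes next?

msmmo

Find the rightmost character of msmsm below m, bump it to the next letter, and reset everything to its right to o.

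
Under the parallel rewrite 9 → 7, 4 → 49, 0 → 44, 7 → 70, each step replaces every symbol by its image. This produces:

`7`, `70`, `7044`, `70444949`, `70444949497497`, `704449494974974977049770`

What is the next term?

704449494974974977049770497707044497707044

φ(704449494974974977049770) expands symbol-by-symbol to 70 44 49 49 49 7 49 7 49 7 70 49 7 70 49 7 70 70 44 49 7 70 70 44; joining the 24 pieces gives the next term.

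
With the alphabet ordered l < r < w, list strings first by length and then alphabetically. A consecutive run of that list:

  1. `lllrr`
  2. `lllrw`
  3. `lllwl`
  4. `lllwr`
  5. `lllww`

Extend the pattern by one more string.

Find the rightmost character of lllww below w, bump it to the next letter, and reset everything to its right to l.

llrll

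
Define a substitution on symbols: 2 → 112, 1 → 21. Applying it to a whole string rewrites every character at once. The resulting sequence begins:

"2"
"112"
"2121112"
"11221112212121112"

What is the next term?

Replace each of the 17 characters of 11221112212121112 in place — 21 21 112 112 21 21 21 112 112 21 112 21 112 21 21 21 112 — and concatenate.

21211121122121211121122111221112212121112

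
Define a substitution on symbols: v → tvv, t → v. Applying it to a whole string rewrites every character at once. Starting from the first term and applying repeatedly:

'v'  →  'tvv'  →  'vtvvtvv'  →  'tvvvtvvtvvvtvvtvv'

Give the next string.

Applying the rule to each of the 17 symbols of tvvvtvvtvvvtvvtvv gives the pieces v tvv tvv tvv v tvv tvv v tvv tvv tvv v tvv tvv v tvv tvv, which concatenate to the answer.

vtvvtvvtvvvtvvtvvvtvvtvvtvvvtvvtvvvtvvtvv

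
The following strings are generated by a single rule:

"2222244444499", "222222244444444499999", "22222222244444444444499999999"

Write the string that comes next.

2222222222244444444444444499999999999

Each string has the form 2^{2n+3} 4^{3n+3} 9^{3n-1} (n = 1, 2, …).
At n = 4 the blocks have lengths 11, 15, 11.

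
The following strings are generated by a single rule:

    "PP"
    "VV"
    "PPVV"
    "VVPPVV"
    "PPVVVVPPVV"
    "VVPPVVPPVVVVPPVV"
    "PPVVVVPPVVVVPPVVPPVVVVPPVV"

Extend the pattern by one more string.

Each term (from the third on) is the two preceding terms concatenated in order: term 3 = PP·VV = PPVV.
So term 8 is VVPPVVPPVVVVPPVV·PPVVVVPPVVVVPPVVPPVVVVPPVV.

VVPPVVPPVVVVPPVVPPVVVVPPVVVVPPVVPPVVVVPPVV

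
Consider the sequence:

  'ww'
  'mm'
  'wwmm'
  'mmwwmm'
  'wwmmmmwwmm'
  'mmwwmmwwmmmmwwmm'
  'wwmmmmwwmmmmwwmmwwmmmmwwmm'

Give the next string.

mmwwmmwwmmmmwwmmwwmmmmwwmmmmwwmmwwmmmmwwmm

This is a Fibonacci-style word recurrence s(k) = s(k−2)·s(k−1): e.g. ww·mm = wwmm.
The next term joins mmwwmmwwmmmmwwmm and wwmmmmwwmmmmwwmmwwmmmmwwmm.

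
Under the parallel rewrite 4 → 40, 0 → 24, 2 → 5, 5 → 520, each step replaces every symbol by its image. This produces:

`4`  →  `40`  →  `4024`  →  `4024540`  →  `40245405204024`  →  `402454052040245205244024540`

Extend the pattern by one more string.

Rewriting the 27 symbols of 402454052040245205244024540 one by one yields 40 24 5 40 520 40 24 520 5 24 40 24 5 40 520 5 24 520 5 40 40 24 5 40 520 40 24; concatenated:

40245405204024520524402454052052452054040245405204024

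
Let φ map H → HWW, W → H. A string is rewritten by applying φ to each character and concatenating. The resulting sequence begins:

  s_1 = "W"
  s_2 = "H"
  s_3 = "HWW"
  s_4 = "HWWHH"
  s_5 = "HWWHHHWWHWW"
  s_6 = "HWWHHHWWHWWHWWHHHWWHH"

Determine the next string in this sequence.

HWWHHHWWHWWHWWHHHWWHHHWWHHHWWHWWHWWHHHWWHWW

φ(HWWHHHWWHWWHWWHHHWWHH) expands symbol-by-symbol to HWW H H HWW HWW HWW H H HWW H H HWW H H HWW HWW HWW H H HWW HWW; joining the 21 pieces gives the next term.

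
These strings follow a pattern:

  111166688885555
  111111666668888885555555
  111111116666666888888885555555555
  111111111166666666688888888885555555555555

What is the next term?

Term n consists of 2n+2 1's, followed by 2n+1 6's, followed by 2n+2 8's, followed by 3n+1 5's (n = 1, 2, …).
At n = 5 the blocks have lengths 12, 11, 12, 16.

111111111111666666666668888888888885555555555555555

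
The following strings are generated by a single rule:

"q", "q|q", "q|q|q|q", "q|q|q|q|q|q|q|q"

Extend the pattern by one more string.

q|q|q|q|q|q|q|q|q|q|q|q|q|q|q|q

Each string is two copies of the previous one joined by '|'.
One more doubling of q|q|q|q|q|q|q|q gives the answer.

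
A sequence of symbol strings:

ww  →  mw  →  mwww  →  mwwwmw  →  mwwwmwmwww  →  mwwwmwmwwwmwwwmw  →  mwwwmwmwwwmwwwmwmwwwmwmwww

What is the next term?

Each term (from the third on) is the previous term followed by the one before it: term 3 = mw·ww = mwww.
Continuing: mwwwmwmwwwmwwwmwmwwwmwmwww · mwwwmwmwwwmwwwmw gives term 8.

mwwwmwmwwwmwwwmwmwwwmwmwwwmwwwmwmwwwmwwwmw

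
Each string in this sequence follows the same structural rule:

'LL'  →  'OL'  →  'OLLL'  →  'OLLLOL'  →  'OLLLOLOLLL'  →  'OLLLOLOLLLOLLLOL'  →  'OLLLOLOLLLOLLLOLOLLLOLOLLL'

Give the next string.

From term 3 onward, concatenate the last term with the second-to-last: OL·LL = OLLL, OLLL·OL = OLLLOL, …
So term 8 is OLLLOLOLLLOLLLOLOLLLOLOLLL·OLLLOLOLLLOLLLOL.

OLLLOLOLLLOLLLOLOLLLOLOLLLOLLLOLOLLLOLLLOL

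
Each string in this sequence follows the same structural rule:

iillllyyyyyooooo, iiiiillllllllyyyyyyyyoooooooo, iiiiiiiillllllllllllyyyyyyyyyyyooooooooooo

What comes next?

Term n consists of 3n-1 i's, followed by 4n l's, followed by 3n+2 y's, followed by 3n+2 o's (n = 1, 2, …).
At n = 4 the blocks have lengths 11, 16, 14, 14.

iiiiiiiiiiillllllllllllllllyyyyyyyyyyyyyyoooooooooooooo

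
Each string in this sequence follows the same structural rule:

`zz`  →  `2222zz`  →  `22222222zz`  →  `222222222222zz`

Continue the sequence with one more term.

Each term is the previous one with 2222 prepended.
So the next term is 2222·222222222222zz.

2222222222222222zz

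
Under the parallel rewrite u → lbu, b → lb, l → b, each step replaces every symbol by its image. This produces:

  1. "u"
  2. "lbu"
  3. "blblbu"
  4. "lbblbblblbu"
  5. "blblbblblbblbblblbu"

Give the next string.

lbblbblblbblbblblbblblbblbblblbu

Applying the rule to each of the 19 symbols of blblbblblbblbblblbu gives the pieces lb b lb b lb lb b lb b lb lb b lb lb b lb b lb lbu, which concatenate to the answer.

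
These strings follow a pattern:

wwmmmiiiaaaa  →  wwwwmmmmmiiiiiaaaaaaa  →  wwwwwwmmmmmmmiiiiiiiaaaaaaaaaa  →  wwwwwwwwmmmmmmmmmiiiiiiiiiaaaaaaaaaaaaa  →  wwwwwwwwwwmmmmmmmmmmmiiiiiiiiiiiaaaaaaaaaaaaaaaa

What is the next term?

Term n consists of 2n w's, followed by 2n+1 m's, followed by 2n+1 i's, followed by 3n+1 a's (n = 1, 2, …).
For the next term, n = 6, so the run lengths are 12, 13, 13, 19.

wwwwwwwwwwwwmmmmmmmmmmmmmiiiiiiiiiiiiiaaaaaaaaaaaaaaaaaaa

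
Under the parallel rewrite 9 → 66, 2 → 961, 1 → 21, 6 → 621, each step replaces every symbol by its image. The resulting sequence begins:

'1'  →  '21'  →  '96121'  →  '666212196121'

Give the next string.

6216216219612196121666212196121

Apply φ to 666212196121 symbol by symbol: 6→621, 6→621, 6→621, 2→961, 1→21, 2→961, 1→21, 9→66, 6→621, 1→21, 2→961, 1→21; joined: 621 621 621 961 21 961 21 66 621 21 961 21.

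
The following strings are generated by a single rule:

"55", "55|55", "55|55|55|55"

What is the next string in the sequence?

55|55|55|55|55|55|55|55

s(k+1) = s(k)·|·s(k) — each term doubles the last with '|' between the halves.
So the next term is two copies of 55|55|55|55 with '|' between the halves.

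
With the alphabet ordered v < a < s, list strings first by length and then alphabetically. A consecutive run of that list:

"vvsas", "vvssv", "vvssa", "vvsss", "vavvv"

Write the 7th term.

vavvs

Continuing the enumeration 2 steps past vavvv: vavvv → vavva → (answer).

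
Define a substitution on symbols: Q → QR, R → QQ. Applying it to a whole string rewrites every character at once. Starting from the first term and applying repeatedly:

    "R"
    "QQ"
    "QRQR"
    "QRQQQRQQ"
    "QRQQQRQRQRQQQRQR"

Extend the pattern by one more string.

Rewriting the 16 symbols of QRQQQRQRQRQQQRQR one by one yields QR QQ QR QR QR QQ QR QQ QR QQ QR QR QR QQ QR QQ; concatenated:

QRQQQRQRQRQQQRQQQRQQQRQRQRQQQRQQ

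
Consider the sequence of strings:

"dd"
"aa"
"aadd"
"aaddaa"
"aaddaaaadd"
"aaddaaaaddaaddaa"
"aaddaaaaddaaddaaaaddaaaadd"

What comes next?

aaddaaaaddaaddaaaaddaaaaddaaddaaaaddaaddaa

This is a Fibonacci-style word recurrence s(k) = s(k−1)·s(k−2): e.g. aa·dd = aadd.
Continuing: aaddaaaaddaaddaaaaddaaaadd · aaddaaaaddaaddaa gives term 8.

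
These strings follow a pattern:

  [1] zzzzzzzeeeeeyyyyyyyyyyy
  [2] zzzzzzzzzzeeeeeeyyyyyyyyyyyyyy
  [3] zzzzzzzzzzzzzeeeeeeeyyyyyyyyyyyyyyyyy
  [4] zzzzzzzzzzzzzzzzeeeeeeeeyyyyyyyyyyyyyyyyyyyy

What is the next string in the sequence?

Reading off run lengths: z runs 7, 10, 13, 16; e runs 5, 6, 7, 8; y runs 11, 14, 17, 20 — each is linear in n, where the shown terms are n = 3, 4, 5, 6.
Setting n = 7 gives 19, 9, 23 characters in each block.

zzzzzzzzzzzzzzzzzzzeeeeeeeeeyyyyyyyyyyyyyyyyyyyyyyy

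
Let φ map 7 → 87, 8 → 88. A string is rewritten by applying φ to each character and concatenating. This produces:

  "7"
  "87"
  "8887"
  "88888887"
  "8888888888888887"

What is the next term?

Rewriting the 16 symbols of 8888888888888887 one by one yields 88 88 88 88 88 88 88 88 88 88 88 88 88 88 88 87; concatenated:

88888888888888888888888888888887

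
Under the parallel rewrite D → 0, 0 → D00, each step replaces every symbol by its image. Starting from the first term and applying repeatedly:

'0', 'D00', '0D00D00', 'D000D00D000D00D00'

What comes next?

Replace each of the 17 characters of D000D00D000D00D00 in place — 0 D00 D00 D00 0 D00 D00 0 D00 D00 D00 0 D00 D00 0 D00 D00 — and concatenate.

0D00D00D000D00D000D00D00D000D00D000D00D00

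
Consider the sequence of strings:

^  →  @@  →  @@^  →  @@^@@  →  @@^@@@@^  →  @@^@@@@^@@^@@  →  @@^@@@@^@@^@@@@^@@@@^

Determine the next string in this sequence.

@@^@@@@^@@^@@@@^@@@@^@@^@@@@^@@^@@

Each term (from the third on) is the previous term followed by the one before it: term 3 = @@·^ = @@^.
The next term joins @@^@@@@^@@^@@@@^@@@@^ and @@^@@@@^@@^@@.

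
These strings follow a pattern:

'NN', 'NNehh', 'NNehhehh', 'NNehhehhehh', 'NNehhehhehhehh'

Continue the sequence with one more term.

The strings grow by a fixed suffix ehh each time.
One more step from NNehhehhehhehh gives the answer.

NNehhehhehhehhehh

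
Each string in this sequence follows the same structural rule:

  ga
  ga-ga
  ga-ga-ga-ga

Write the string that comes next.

ga-ga-ga-ga-ga-ga-ga-ga

s(k+1) = s(k)·-·s(k) — each term doubles the last with '-' between the halves.
So the next term is two copies of ga-ga-ga-ga with '-' between the halves.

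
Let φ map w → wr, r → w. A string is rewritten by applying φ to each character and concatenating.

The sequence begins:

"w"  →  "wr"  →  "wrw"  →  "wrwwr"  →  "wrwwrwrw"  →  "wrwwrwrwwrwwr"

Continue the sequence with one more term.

wrwwrwrwwrwwrwrwwrwrw

φ(wrwwrwrwwrwwr) expands symbol-by-symbol to wr w wr wr w wr w wr wr w wr wr w; joining the 13 pieces gives the next term.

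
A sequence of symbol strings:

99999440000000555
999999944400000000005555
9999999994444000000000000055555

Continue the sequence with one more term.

Each string has the form 9^{2n+1} 4^{n} 0^{3n+1} 5^{n+1}, where the shown terms are n = 2, 3, 4.
At n = 5 the blocks have lengths 11, 5, 16, 6.

99999999999444440000000000000000555555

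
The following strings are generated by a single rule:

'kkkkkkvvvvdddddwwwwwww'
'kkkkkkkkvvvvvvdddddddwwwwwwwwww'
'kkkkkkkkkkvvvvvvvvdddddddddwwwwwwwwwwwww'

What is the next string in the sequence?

Reading off run lengths: k runs 6, 8, 10; v runs 4, 6, 8; d runs 5, 7, 9; w runs 7, 10, 13 — each is linear in n, where the shown terms are n = 2, 3, 4.
Setting n = 5 gives 12, 10, 11, 16 characters in each block.

kkkkkkkkkkkkvvvvvvvvvvdddddddddddwwwwwwwwwwwwwwww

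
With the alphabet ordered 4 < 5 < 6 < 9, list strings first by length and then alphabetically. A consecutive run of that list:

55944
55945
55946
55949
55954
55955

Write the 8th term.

Advancing 2 positions from 55955 through 55955 → 55956 reaches term 8.

55959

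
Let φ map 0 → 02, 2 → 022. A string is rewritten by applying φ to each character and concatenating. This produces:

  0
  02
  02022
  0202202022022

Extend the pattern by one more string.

Rewriting the 13 symbols of 0202202022022 one by one yields 02 022 02 022 022 02 022 02 022 022 02 022 022; concatenated:

0202202022022020220202202202022022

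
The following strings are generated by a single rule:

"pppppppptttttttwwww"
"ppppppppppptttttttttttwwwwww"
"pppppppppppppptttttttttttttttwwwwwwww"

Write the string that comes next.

Each string has the form p^{3n+2} t^{4n-1} w^{2n}, where the shown terms are n = 2, 3, 4.
At n = 5 the blocks have lengths 17, 19, 10.

ppppppppppppppppptttttttttttttttttttwwwwwwwwww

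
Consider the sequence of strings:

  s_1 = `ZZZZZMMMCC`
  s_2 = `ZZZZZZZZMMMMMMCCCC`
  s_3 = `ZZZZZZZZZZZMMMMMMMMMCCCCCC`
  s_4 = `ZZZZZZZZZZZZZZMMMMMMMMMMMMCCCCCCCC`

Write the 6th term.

ZZZZZZZZZZZZZZZZZZZZMMMMMMMMMMMMMMMMMMCCCCCCCCCCCC

Reading off run lengths: Z runs 5, 8, 11, 14; M runs 3, 6, 9, 12; C runs 2, 4, 6, 8 — each is linear in n (n = 1, 2, …).
Setting n = 6 gives 20, 18, 12 characters in each block.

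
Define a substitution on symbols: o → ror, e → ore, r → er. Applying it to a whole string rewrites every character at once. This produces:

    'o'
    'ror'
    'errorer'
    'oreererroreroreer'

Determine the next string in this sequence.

Rewriting the 17 symbols of oreererroreroreer one by one yields ror er ore ore er ore er er ror er ore er ror er ore ore er; concatenated:

roreroreoreeroreererroreroreerroreroreoreer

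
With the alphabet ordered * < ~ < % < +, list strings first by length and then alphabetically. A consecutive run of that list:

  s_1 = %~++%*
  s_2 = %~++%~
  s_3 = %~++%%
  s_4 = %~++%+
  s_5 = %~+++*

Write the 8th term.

Advancing 3 positions from %~+++* through %~+++* → %~+++~ → %~+++% reaches term 8.

%~++++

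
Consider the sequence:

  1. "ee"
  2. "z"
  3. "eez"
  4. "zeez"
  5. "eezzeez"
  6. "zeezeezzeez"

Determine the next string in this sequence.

eezzeezzeezeezzeez

Each term (from the third on) is the two preceding terms concatenated in order: term 3 = ee·z = eez.
Continuing: eezzeez · zeezeezzeez gives term 7.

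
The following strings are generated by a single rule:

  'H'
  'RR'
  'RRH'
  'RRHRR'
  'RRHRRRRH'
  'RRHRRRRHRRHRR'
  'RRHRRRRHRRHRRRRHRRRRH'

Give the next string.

Each term (from the third on) is the previous term followed by the one before it: term 3 = RR·H = RRH.
Continuing: RRHRRRRHRRHRRRRHRRRRH · RRHRRRRHRRHRR gives term 8.

RRHRRRRHRRHRRRRHRRRRHRRHRRRRHRRHRR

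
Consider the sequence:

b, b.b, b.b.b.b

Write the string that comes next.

Each string is two copies of the previous one joined by '.'.
One more doubling of b.b.b.b gives the answer.

b.b.b.b.b.b.b.b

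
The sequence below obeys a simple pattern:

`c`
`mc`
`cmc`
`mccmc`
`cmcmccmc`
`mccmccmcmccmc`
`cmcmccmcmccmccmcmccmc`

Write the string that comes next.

Each term (from the third on) is the two preceding terms concatenated in order: term 3 = c·mc = cmc.
The next term joins mccmccmcmccmc and cmcmccmcmccmccmcmccmc.

mccmccmcmccmccmcmccmcmccmccmcmccmc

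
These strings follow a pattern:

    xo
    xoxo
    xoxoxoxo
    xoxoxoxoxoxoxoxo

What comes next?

xoxoxoxoxoxoxoxoxoxoxoxoxoxoxoxo

s(k+1) = s(k)·s(k) — each term doubles the last.
One more doubling of xoxoxoxoxoxoxoxo gives the answer.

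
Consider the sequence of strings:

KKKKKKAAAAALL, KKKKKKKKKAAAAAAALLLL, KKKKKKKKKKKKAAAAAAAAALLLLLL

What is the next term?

KKKKKKKKKKKKKKKAAAAAAAAAAALLLLLLLL

Term n consists of 3n K's, followed by 2n+1 A's, followed by 2n-2 L's, where the shown terms are n = 2, 3, 4.
Setting n = 5 gives 15, 11, 8 characters in each block.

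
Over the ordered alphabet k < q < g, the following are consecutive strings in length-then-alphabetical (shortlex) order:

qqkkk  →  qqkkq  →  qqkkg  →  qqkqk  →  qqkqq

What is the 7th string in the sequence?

qqkgk

Continuing the enumeration 2 steps past qqkqq: qqkqq → qqkqg → (answer).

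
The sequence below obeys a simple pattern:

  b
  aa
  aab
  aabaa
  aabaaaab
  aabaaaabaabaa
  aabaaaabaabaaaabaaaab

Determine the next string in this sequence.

This is a Fibonacci-style word recurrence s(k) = s(k−1)·s(k−2): e.g. aa·b = aab.
Continuing: aabaaaabaabaaaabaaaab · aabaaaabaabaa gives term 8.

aabaaaabaabaaaabaaaabaabaaaabaabaa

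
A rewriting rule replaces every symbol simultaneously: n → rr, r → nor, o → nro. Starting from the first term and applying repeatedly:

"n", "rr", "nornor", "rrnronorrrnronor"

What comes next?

nornorrrnornrorrnronornornorrrnornrorrnronor

φ(rrnronorrrnronor) expands symbol-by-symbol to nor nor rr nor nro rr nro nor nor nor rr nor nro rr nro nor; joining the 16 pieces gives the next term.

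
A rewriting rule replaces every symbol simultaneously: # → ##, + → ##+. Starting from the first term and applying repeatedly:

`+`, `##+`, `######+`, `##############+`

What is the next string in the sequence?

##############################+

Replace each of the 15 characters of ##############+ in place — ## ## ## ## ## ## ## ## ## ## ## ## ## ## ##+ — and concatenate.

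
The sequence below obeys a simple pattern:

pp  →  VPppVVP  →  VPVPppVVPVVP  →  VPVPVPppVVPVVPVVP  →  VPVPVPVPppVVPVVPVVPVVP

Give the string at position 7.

VPVPVPVPVPVPppVVPVVPVVPVVPVVPVVP

Each term wraps the previous one in VP on the left and VVP on the right.
From VPVPVPVPppVVPVVPVVPVVP, 2 further steps: VPVPVPVPppVVPVVPVVPVVP → VPVPVPVPVPppVVPVVPVVPVVPVVP → (answer).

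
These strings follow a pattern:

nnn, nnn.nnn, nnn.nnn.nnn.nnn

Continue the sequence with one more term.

Every step duplicates the string with '.' between the halves.
So the next term is two copies of nnn.nnn.nnn.nnn with '.' between the halves.

nnn.nnn.nnn.nnn.nnn.nnn.nnn.nnn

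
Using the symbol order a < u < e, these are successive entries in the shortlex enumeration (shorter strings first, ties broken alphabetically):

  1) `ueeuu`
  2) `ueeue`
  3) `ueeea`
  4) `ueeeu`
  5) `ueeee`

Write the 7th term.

Stepping forward 2 times from ueeee: ueeee → eaaaa, then the target.

eaaau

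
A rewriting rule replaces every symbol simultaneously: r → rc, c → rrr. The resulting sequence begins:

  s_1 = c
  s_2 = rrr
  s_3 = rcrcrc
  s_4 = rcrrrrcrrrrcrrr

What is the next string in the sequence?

Rewriting the 15 symbols of rcrrrrcrrrrcrrr one by one yields rc rrr rc rc rc rc rrr rc rc rc rc rrr rc rc rc; concatenated:

rcrrrrcrcrcrcrrrrcrcrcrcrrrrcrcrc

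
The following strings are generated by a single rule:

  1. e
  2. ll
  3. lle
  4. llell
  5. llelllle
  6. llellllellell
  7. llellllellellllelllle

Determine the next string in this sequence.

llellllellellllellllellellllellell

From term 3 onward, concatenate the last term with the second-to-last: ll·e = lle, lle·ll = llell, …
Continuing: llellllellellllelllle · llellllellell gives term 8.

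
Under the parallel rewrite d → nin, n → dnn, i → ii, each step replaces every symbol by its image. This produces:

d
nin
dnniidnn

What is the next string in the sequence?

Apply φ to dnniidnn symbol by symbol: d→nin, n→dnn, n→dnn, i→ii, i→ii, d→nin, n→dnn, n→dnn; joined: nin dnn dnn ii ii nin dnn dnn.

nindnndnniiiinindnndnn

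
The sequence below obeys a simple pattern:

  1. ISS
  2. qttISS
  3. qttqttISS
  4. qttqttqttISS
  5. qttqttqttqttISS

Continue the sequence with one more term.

qttqttqttqttqttISS

Each term is the previous one with qtt prepended.
So the next term is qtt·qttqttqttqttISS.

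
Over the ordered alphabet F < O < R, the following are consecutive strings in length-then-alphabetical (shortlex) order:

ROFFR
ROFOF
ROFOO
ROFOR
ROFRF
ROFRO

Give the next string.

ROFRR

The successor of ROFRO increments the rightmost position that isn't already R and resets every position after it to F.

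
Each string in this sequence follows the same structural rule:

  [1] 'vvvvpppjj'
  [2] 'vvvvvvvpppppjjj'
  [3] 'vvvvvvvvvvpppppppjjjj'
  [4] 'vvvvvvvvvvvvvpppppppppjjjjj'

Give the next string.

vvvvvvvvvvvvvvvvpppppppppppjjjjjj

Reading off run lengths: v runs 4, 7, 10, 13; p runs 3, 5, 7, 9; j runs 2, 3, 4, 5 — each is linear in n, where the shown terms are n = 2, 3, 4, 5.
At n = 6 the blocks have lengths 16, 11, 6.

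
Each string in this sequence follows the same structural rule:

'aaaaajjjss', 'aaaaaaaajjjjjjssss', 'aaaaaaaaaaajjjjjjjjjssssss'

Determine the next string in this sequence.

aaaaaaaaaaaaaajjjjjjjjjjjjssssssss

The n-th term is 3n+2 a's then 3n j's then 2n s's (n = 1, 2, …).
At n = 4 the blocks have lengths 14, 12, 8.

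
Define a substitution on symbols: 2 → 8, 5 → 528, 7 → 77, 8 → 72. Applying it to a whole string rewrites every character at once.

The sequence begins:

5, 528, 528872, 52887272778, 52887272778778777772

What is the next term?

φ(52887272778778777772) expands symbol-by-symbol to 528 8 72 72 77 8 77 8 77 77 72 77 77 72 77 77 77 77 77 8; joining the 20 pieces gives the next term.

5288727277877877777277777277777777778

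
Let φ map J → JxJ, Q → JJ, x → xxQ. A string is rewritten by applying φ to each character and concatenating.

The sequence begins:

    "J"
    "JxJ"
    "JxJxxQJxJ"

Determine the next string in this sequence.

Apply φ to JxJxxQJxJ symbol by symbol: J→JxJ, x→xxQ, J→JxJ, x→xxQ, x→xxQ, Q→JJ, J→JxJ, x→xxQ, J→JxJ; joined: JxJ xxQ JxJ xxQ xxQ JJ JxJ xxQ JxJ.

JxJxxQJxJxxQxxQJJJxJxxQJxJ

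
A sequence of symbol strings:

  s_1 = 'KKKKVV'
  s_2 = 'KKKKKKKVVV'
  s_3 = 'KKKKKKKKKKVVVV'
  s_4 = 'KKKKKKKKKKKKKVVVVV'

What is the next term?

KKKKKKKKKKKKKKKKVVVVVV

Each string has the form K^{3n+1} V^{n+1} (n = 1, 2, …).
Setting n = 5 gives 16, 6 characters in each block.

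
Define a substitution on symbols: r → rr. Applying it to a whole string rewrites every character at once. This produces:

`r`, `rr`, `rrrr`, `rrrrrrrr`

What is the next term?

Expanding rrrrrrrr: r→rr, r→rr, r→rr, r→rr, r→rr, r→rr, r→rr, r→rr. Concatenated: rr rr rr rr rr rr rr rr.

rrrrrrrrrrrrrrrr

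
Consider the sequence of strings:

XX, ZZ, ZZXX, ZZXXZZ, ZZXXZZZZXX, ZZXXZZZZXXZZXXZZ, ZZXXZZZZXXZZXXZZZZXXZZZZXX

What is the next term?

ZZXXZZZZXXZZXXZZZZXXZZZZXXZZXXZZZZXXZZXXZZ

Each term (from the third on) is the previous term followed by the one before it: term 3 = ZZ·XX = ZZXX.
So term 8 is ZZXXZZZZXXZZXXZZZZXXZZZZXX·ZZXXZZZZXXZZXXZZ.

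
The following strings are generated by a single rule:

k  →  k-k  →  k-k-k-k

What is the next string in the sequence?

k-k-k-k-k-k-k-k

s(k+1) = s(k)·-·s(k) — each term doubles the last with '-' between the halves.
So the next term is two copies of k-k-k-k with '-' between the halves.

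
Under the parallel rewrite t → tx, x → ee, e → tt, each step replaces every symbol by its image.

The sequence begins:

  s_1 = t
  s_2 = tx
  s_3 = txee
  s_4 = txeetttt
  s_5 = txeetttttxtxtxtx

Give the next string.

Applying the rule to each of the 16 symbols of txeetttttxtxtxtx gives the pieces tx ee tt tt tx tx tx tx tx ee tx ee tx ee tx ee, which concatenate to the answer.

txeetttttxtxtxtxtxeetxeetxeetxee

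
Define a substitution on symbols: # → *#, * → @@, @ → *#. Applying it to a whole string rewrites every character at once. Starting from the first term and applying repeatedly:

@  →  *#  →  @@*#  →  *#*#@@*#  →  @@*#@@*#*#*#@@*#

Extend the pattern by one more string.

*#*#@@*#*#*#@@*#@@*#@@*#*#*#@@*#

Applying the rule to each of the 16 symbols of @@*#@@*#*#*#@@*# gives the pieces *# *# @@ *# *# *# @@ *# @@ *# @@ *# *# *# @@ *#, which concatenate to the answer.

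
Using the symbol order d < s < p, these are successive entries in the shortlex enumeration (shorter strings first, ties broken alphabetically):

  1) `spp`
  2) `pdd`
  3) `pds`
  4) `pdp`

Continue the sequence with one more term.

psd

Treat pdp as a base-3 numeral over the given alphabet and add one, carrying through any trailing p's.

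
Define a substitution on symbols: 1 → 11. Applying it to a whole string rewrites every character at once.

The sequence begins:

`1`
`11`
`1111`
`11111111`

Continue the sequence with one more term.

Expanding 11111111: 1→11, 1→11, 1→11, 1→11, 1→11, 1→11, 1→11, 1→11. Concatenated: 11 11 11 11 11 11 11 11.

1111111111111111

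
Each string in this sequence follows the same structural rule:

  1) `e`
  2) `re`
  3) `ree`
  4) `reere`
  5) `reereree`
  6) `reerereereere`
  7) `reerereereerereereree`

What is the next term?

From term 3 onward, concatenate the last term with the second-to-last: re·e = ree, ree·re = reere, …
Continuing: reerereereerereereree · reerereereere gives term 8.

reerereereerereerereereerereereere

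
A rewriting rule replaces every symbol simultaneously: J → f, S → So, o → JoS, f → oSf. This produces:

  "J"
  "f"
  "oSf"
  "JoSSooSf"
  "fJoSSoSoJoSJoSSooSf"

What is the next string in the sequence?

Rewriting the 19 symbols of fJoSSoSoJoSJoSSooSf one by one yields oSf f JoS So So JoS So JoS f JoS So f JoS So So JoS JoS So oSf; concatenated:

oSffJoSSoSoJoSSoJoSfJoSSofJoSSoSoJoSJoSSooSf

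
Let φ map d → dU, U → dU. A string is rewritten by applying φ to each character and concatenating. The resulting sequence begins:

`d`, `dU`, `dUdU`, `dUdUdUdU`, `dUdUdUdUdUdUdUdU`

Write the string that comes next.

Rewriting the 16 symbols of dUdUdUdUdUdUdUdU one by one yields dU dU dU dU dU dU dU dU dU dU dU dU dU dU dU dU; concatenated:

dUdUdUdUdUdUdUdUdUdUdUdUdUdUdUdU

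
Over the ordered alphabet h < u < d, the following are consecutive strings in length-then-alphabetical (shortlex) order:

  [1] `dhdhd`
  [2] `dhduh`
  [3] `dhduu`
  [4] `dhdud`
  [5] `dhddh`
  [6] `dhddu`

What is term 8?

duhhh

Advancing 2 positions from dhddu through dhddu → dhddd reaches term 8.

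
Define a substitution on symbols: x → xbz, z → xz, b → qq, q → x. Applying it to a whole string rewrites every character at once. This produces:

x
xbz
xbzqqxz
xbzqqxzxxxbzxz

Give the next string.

xbzqqxzxxxbzxzxbzxbzxbzqqxzxbzxz

Applying the rule to each of the 14 symbols of xbzqqxzxxxbzxz gives the pieces xbz qq xz x x xbz xz xbz xbz xbz qq xz xbz xz, which concatenate to the answer.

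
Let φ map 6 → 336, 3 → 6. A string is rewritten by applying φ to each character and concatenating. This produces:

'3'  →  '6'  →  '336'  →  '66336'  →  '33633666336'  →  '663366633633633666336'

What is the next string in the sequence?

3363366633633633666336663366633633633666336

φ(663366633633633666336) expands symbol-by-symbol to 336 336 6 6 336 336 336 6 6 336 6 6 336 6 6 336 336 336 6 6 336; joining the 21 pieces gives the next term.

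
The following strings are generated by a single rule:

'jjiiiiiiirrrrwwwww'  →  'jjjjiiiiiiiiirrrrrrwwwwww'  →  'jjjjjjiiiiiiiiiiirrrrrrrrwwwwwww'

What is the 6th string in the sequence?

jjjjjjjjjjjjiiiiiiiiiiiiiiiiirrrrrrrrrrrrrrwwwwwwwwww

Each string has the form j^{2n-2} i^{2n+3} r^{2n} w^{n+3}, where the shown terms are n = 2, 3, 4.
Setting n = 7 gives 12, 17, 14, 10 characters in each block.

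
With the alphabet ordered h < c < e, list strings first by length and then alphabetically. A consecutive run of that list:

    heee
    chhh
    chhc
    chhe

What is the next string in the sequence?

Find the rightmost character of chhe below e, bump it to the next letter, and reset everything to its right to h.

chch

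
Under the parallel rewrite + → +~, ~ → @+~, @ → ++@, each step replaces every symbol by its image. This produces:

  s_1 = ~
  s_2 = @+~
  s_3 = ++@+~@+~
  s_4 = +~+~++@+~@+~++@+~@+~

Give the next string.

+~@+~+~@+~+~+~++@+~@+~++@+~@+~+~+~++@+~@+~++@+~@+~

φ(+~+~++@+~@+~++@+~@+~) expands symbol-by-symbol to +~ @+~ +~ @+~ +~ +~ ++@ +~ @+~ ++@ +~ @+~ +~ +~ ++@ +~ @+~ ++@ +~ @+~; joining the 20 pieces gives the next term.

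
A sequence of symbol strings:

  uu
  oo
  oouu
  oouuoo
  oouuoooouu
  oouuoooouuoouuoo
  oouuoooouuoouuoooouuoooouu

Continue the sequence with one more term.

oouuoooouuoouuoooouuoooouuoouuoooouuoouuoo

From term 3 onward, concatenate the last term with the second-to-last: oo·uu = oouu, oouu·oo = oouuoo, …
So term 8 is oouuoooouuoouuoooouuoooouu·oouuoooouuoouuoo.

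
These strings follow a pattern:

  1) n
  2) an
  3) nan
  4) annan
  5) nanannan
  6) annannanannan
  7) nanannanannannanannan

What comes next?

annannanannannanannanannannanannan

This is a Fibonacci-style word recurrence s(k) = s(k−2)·s(k−1): e.g. n·an = nan.
The next term joins annannanannan and nanannanannannanannan.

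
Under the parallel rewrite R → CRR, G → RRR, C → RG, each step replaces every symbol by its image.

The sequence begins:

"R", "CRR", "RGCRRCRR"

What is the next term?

Expanding RGCRRCRR: R→CRR, G→RRR, C→RG, R→CRR, R→CRR, C→RG, R→CRR, R→CRR. Concatenated: CRR RRR RG CRR CRR RG CRR CRR.

CRRRRRRGCRRCRRRGCRRCRR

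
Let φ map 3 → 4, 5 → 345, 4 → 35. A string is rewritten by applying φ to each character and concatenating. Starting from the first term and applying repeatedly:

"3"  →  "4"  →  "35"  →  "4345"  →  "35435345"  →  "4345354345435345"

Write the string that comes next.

35435345434535435345354345435345

Applying the rule to each of the 16 symbols of 4345354345435345 gives the pieces 35 4 35 345 4 345 35 4 35 345 35 4 345 4 35 345, which concatenate to the answer.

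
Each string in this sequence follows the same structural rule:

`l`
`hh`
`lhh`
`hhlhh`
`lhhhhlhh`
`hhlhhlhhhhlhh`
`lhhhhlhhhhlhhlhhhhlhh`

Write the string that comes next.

From term 3 onward, concatenate the second-to-last term with the last: l·hh = lhh, hh·lhh = hhlhh, …
So term 8 is hhlhhlhhhhlhh·lhhhhlhhhhlhhlhhhhlhh.

hhlhhlhhhhlhhlhhhhlhhhhlhhlhhhhlhh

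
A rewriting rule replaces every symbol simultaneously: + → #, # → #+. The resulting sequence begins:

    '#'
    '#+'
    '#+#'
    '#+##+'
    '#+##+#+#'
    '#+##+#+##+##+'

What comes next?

Rewriting the 13 symbols of #+##+#+##+##+ one by one yields #+ # #+ #+ # #+ # #+ #+ # #+ #+ #; concatenated:

#+##+#+##+##+#+##+#+#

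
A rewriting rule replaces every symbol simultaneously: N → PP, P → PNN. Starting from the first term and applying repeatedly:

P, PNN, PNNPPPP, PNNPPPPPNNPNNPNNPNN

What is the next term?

Replace each of the 19 characters of PNNPPPPPNNPNNPNNPNN in place — PNN PP PP PNN PNN PNN PNN PNN PP PP PNN PP PP PNN PP PP PNN PP PP — and concatenate.

PNNPPPPPNNPNNPNNPNNPNNPPPPPNNPPPPPNNPPPPPNNPPPP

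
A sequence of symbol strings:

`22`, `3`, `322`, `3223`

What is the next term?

This is a Fibonacci-style word recurrence s(k) = s(k−1)·s(k−2): e.g. 3·22 = 322.
So term 5 is 3223·322.

3223322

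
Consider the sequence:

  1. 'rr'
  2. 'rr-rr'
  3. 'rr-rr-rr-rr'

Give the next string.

rr-rr-rr-rr-rr-rr-rr-rr

Each string is two copies of the previous one joined by '-'.
So the next term is two copies of rr-rr-rr-rr with '-' between the halves.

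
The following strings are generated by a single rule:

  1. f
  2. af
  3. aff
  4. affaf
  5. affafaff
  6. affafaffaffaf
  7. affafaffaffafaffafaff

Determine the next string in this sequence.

affafaffaffafaffafaffaffafaffaffaf

From term 3 onward, concatenate the last term with the second-to-last: af·f = aff, aff·af = affaf, …
Continuing: affafaffaffafaffafaff · affafaffaffaf gives term 8.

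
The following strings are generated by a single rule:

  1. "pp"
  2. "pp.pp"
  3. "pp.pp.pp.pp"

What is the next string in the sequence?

Every step duplicates the string with '.' between the halves.
Doubling pp.pp.pp.pp with '.' between the halves:

pp.pp.pp.pp.pp.pp.pp.pp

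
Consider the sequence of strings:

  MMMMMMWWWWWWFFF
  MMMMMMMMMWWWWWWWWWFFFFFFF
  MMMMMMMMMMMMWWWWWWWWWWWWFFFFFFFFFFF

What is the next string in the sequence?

The n-th term is 3n+3 M's then 3n+3 W's then 4n-1 F's (n = 1, 2, …).
Setting n = 4 gives 15, 15, 15 characters in each block.

MMMMMMMMMMMMMMMWWWWWWWWWWWWWWWFFFFFFFFFFFFFFF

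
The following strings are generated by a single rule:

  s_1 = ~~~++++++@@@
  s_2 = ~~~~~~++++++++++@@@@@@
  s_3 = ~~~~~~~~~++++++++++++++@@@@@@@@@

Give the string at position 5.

Reading off run lengths: ~ runs 3, 6, 9; + runs 6, 10, 14; @ runs 3, 6, 9 — each is linear in n (n = 1, 2, …).
For term 5, n = 5, so the run lengths are 15, 22, 15.

~~~~~~~~~~~~~~~++++++++++++++++++++++@@@@@@@@@@@@@@@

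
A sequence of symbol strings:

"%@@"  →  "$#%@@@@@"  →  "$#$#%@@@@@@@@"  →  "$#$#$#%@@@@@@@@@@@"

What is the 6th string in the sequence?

Every step adds $# to the front and @@@ to the end of the previous string.
From $#$#$#%@@@@@@@@@@@, 2 further steps: $#$#$#%@@@@@@@@@@@ → $#$#$#$#%@@@@@@@@@@@@@@ → (answer).

$#$#$#$#$#%@@@@@@@@@@@@@@@@@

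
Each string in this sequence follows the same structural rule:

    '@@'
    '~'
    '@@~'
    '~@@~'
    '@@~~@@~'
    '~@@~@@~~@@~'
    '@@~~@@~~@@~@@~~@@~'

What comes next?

From term 3 onward, concatenate the second-to-last term with the last: @@·~ = @@~, ~·@@~ = ~@@~, …
So term 8 is ~@@~@@~~@@~·@@~~@@~~@@~@@~~@@~.

~@@~@@~~@@~@@~~@@~~@@~@@~~@@~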